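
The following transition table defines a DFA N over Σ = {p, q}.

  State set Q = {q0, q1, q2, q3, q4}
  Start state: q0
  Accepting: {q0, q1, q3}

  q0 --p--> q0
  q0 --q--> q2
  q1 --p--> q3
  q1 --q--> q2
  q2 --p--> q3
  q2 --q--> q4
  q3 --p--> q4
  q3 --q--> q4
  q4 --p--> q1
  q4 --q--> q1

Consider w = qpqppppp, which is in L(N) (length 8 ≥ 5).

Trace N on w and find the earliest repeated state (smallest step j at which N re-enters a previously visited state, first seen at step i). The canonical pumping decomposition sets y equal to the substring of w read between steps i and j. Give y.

State sequence: q0 -q-> q2 -p-> q3 -q-> q4 -p-> q1 -p-> q3 -p-> q4 -p-> q1 -p-> q3
First repeat at step 5: q3 was already visited.

So i = 2, j = 5, giving x = w[0:2] = qp, y = w[2:5] = qpp, z = w[5:8] = ppp.
Check: |xy| = 5 ≤ 5 and |y| = 3 ≥ 1. Reading y takes N from q3 back to q3, so every xyⁱz is accepted.
With |Q| = 5, pigeonhole forces a state repeat no later than step 5; the substring read between the first and second visits to that state can be pumped.

qpp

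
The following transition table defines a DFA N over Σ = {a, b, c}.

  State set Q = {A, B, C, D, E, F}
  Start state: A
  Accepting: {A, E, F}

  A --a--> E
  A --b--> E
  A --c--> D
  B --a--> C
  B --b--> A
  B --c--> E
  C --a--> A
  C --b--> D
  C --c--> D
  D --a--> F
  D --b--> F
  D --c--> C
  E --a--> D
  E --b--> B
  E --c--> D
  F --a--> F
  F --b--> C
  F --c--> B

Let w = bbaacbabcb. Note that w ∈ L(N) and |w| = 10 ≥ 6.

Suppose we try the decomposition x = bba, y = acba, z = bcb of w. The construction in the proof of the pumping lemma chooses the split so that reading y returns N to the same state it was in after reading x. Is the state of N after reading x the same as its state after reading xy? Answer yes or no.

no

State sequence: A -b-> E -b-> B -a-> C -a-> A -c-> D -b-> F -a-> F

After x (step 3): C. After xy (step 7): F.
They differ (C ≠ F), so y is not a cycle from the state after x; this split is not the one the pumping-lemma construction produces, and pumping y need not keep the string in L(N).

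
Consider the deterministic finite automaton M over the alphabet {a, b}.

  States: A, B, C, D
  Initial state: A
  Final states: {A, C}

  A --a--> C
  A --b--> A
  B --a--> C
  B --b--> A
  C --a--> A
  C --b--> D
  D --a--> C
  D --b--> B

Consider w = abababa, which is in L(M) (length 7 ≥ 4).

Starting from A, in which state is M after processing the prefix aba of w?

C

State sequence: A -a-> C -b-> D -a-> C

After reading 3 characters, M is in state C.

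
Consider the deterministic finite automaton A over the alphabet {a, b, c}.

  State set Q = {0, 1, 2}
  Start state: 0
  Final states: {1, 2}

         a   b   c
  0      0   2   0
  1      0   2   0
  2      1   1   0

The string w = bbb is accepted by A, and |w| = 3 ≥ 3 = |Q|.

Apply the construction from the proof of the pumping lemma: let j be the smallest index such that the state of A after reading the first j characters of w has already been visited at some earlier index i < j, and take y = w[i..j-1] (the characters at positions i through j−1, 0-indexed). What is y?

bb

State sequence: 0 -b-> 2 -b-> 1 -b-> 2
First repeat at step 3: 2 was already visited.

So i = 1, j = 3, giving x = w[0:1] = b, y = w[1:3] = bb, z = w[3:3] = ε.
Check: |xy| = 3 ≤ 3 and |y| = 2 ≥ 1. Reading y takes A from 2 back to 2, so every xyⁱz is accepted.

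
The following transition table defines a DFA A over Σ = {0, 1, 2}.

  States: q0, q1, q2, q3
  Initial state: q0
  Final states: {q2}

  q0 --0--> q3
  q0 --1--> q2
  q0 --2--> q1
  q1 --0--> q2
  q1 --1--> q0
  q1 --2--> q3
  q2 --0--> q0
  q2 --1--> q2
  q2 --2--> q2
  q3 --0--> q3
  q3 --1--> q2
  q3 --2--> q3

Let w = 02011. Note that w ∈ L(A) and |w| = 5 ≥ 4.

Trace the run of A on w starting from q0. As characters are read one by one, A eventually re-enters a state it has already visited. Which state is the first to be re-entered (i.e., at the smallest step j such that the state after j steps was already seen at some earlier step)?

State sequence: q0 -0-> q3 -2-> q3 -0-> q3 -1-> q2 -1-> q2
First repeat at step 2: q3 was already visited.

The earliest repeat is at step j = 2: A is in q3, which it already visited at step i = 1.
With |Q| = 4, pigeonhole forces a state repeat no later than step 4; the substring read between the first and second visits to that state can be pumped.

q3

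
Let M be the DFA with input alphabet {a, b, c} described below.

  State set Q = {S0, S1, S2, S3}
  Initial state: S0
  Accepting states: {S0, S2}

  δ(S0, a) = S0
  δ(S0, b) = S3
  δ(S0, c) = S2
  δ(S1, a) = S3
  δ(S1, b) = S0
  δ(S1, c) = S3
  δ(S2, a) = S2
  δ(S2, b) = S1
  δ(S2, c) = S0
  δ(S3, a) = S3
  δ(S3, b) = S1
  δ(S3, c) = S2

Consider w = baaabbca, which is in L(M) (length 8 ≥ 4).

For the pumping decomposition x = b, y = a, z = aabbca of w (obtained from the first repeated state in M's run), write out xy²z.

baaaabbca

xy^2z = b·a·a·aabbca = baaaabbca.
Reading y = a takes M from S3 back to S3, so after x·y·y the machine is still in S3, and z then leads to the accepting state S2. Hence baaaabbca ∈ L(M).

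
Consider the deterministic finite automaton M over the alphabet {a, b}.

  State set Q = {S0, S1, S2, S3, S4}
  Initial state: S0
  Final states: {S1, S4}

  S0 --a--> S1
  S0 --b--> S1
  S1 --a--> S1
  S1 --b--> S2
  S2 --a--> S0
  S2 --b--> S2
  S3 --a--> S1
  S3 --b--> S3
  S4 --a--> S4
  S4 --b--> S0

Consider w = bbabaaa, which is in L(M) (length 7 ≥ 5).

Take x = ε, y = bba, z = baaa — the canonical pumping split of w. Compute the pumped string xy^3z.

xy^3z = ε·bba·bba·bba·baaa = bbabbabbabaaa.
Reading y = bba takes M from S0 back to S0, so after x·y·y·y the machine is still in S0, and z then leads to the accepting state S1. Hence bbabbabbabaaa ∈ L(M).

bbabbabbabaaa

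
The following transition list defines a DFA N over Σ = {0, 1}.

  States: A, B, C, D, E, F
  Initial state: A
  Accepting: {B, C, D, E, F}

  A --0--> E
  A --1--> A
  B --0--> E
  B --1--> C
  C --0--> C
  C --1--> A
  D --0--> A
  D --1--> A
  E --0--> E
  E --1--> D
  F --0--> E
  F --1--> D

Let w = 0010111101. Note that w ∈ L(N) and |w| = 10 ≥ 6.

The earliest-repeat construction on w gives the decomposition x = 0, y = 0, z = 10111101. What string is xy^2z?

00010111101

xy^2z = 0·0·0·10111101 = 00010111101.
Reading y = 0 takes N from E back to E, so after x·y·y the machine is still in E, and z then leads to the accepting state D. Hence 00010111101 ∈ L(N).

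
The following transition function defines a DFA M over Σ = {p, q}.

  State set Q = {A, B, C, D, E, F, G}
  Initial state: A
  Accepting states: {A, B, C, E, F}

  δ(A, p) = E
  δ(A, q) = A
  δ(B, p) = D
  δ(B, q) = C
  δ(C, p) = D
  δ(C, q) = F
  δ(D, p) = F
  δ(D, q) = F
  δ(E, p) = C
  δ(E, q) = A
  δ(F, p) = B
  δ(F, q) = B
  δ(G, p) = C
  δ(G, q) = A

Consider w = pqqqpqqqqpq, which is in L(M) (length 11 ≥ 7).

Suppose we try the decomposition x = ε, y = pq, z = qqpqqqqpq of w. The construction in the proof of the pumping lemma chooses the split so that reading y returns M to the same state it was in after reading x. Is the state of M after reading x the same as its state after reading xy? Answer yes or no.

Run of M on the first 2 characters of w = p q:
  step 0: A  (start)
  step 1: E  (read p: A→E)
  step 2: A  (read q: E→A)

After x (step 0): A. After xy (step 2): A.
They match, so y = pq drives M around a cycle from A back to itself; pumping y any number of times keeps M in A before reading z, and xyⁱz ∈ L(M) for every i ≥ 0.

yes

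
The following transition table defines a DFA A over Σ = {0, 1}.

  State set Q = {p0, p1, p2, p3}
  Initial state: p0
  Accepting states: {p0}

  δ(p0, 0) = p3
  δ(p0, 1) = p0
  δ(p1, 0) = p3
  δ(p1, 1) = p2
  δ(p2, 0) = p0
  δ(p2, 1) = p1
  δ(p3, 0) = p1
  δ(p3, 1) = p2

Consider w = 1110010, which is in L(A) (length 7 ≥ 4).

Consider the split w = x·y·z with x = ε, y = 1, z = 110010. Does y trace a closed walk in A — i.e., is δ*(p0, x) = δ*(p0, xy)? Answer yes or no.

State sequence: p0 -1-> p0

After x (step 0): p0. After xy (step 1): p0.
They match, so y = 1 drives A around a cycle from p0 back to itself; pumping y any number of times keeps A in p0 before reading z, and xyⁱz ∈ L(A) for every i ≥ 0.

yes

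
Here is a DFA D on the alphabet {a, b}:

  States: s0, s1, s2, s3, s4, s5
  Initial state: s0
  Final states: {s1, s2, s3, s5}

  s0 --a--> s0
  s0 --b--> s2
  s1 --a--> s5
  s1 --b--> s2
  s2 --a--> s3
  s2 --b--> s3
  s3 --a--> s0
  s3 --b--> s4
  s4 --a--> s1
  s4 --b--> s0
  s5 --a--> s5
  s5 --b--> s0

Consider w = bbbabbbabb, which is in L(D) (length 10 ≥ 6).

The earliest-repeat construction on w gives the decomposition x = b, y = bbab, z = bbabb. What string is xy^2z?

bbbabbbabbbabb

xy^2z = b·bbab·bbab·bbabb = bbbabbbabbbabb.
Reading y = bbab takes D from s2 back to s2, so after x·y·y the machine is still in s2, and z then leads to the accepting state s3. Hence bbbabbbabbbabb ∈ L(D).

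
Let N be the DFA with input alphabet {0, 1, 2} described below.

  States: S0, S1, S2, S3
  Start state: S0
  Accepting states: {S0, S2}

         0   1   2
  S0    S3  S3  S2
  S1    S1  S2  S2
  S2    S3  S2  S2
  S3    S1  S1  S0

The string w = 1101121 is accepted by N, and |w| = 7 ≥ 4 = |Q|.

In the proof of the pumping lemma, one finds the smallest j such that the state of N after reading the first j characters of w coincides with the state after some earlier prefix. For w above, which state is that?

State sequence: S0 -1-> S3 -1-> S1 -0-> S1 -1-> S2 -1-> S2 -2-> S2 -1-> S2
First repeat at step 3: S1 was already visited.

The earliest repeat is at step j = 3: N is in S1, which it already visited at step i = 2.
Since N has 4 states, any run of length ≥ 4 visits 4+1 states, so by pigeonhole some state repeats within the first 4 steps — that repeat gives the pumpable loop.

S1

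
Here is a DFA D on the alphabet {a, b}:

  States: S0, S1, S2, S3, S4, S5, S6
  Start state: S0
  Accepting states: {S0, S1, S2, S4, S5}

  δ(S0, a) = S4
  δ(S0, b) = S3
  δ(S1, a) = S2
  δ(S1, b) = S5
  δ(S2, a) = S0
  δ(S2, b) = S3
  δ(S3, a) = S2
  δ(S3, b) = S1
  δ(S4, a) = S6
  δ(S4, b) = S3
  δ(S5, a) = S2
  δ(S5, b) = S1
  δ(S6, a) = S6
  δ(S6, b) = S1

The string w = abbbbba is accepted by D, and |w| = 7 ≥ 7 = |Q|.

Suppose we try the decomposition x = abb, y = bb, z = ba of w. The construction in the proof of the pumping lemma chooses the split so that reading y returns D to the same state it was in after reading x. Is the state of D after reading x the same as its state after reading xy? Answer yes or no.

Run of D on the first 5 characters of w = a b b b b:
  step 0: S0  (start)
  step 1: S4  (read a: S0→S4)
  step 2: S3  (read b: S4→S3)
  step 3: S1  (read b: S3→S1)
  step 4: S5  (read b: S1→S5)
  step 5: S1  (read b: S5→S1)

After x (step 3): S1. After xy (step 5): S1.
They match, so y = bb drives D around a cycle from S1 back to itself; pumping y any number of times keeps D in S1 before reading z, and xyⁱz ∈ L(D) for every i ≥ 0.

yes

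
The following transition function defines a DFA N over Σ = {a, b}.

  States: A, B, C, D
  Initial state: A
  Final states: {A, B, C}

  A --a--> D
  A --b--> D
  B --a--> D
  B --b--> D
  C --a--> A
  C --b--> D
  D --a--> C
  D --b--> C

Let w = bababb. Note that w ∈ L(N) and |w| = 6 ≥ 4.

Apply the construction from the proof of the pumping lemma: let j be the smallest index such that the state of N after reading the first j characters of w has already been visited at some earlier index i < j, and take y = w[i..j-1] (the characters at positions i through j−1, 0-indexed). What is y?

Run of N on w = b a b a b b:
  step 0: A  (start)
  step 1: D  (read b: A→D)
  step 2: C  (read a: D→C)
  step 3: D  (read b: C→D)   ← first repeat (D seen earlier)
  step 4: C  (read a: D→C)
  step 5: D  (read b: C→D)
  step 6: C  (read b: D→C)

So i = 1, j = 3, giving x = w[0:1] = b, y = w[1:3] = ab, z = w[3:6] = abb.
Check: |xy| = 3 ≤ 4 and |y| = 2 ≥ 1. Reading y takes N from D back to D, so every xyⁱz is accepted.

ab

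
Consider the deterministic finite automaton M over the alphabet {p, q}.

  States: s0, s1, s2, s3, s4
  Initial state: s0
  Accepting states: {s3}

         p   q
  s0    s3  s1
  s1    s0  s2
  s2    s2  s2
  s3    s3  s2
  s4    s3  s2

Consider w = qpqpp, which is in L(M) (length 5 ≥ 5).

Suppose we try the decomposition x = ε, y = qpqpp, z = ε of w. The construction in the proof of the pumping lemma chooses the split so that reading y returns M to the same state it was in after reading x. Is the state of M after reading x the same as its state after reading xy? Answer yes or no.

State sequence: s0 -q-> s1 -p-> s0 -q-> s1 -p-> s0 -p-> s3

After x (step 0): s0. After xy (step 5): s3.
They differ (s0 ≠ s3), so y is not a cycle from the state after x; this split is not the one the pumping-lemma construction produces, and pumping y need not keep the string in L(M).

no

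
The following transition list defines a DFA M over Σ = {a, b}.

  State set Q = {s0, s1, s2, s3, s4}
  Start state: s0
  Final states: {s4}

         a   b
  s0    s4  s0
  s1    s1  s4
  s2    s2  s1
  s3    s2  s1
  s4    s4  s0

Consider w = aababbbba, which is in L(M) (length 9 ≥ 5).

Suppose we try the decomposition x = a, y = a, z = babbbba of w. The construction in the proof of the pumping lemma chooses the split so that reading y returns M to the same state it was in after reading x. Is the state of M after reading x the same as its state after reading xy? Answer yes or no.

yes

Run of M on the first 2 characters of w = a a:
  step 0: s0  (start)
  step 1: s4  (read a: s0→s4)
  step 2: s4  (read a: s4→s4)

After x (step 1): s4. After xy (step 2): s4.
They match, so y = a drives M around a cycle from s4 back to itself; pumping y any number of times keeps M in s4 before reading z, and xyⁱz ∈ L(M) for every i ≥ 0.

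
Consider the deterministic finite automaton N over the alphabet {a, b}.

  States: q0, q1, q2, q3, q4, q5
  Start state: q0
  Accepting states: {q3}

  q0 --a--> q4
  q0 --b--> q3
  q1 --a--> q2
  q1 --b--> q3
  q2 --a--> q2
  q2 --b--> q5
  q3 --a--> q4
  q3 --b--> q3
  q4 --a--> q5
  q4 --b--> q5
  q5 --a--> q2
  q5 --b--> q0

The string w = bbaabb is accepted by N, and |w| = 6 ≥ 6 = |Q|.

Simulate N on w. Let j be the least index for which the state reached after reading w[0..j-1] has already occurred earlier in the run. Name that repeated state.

q3

State sequence: q0 -b-> q3 -b-> q3 -a-> q4 -a-> q5 -b-> q0 -b-> q3
First repeat at step 2: q3 was already visited.

The earliest repeat is at step j = 2: N is in q3, which it already visited at step i = 1.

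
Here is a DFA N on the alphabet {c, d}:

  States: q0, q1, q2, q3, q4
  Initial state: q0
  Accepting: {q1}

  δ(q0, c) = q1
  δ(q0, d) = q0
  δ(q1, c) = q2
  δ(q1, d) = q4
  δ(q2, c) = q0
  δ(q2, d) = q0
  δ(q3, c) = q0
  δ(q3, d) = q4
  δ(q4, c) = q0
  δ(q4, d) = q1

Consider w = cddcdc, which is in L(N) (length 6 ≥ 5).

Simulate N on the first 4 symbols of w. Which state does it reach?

q2

State sequence: q0 -c-> q1 -d-> q4 -d-> q1 -c-> q2

After reading 4 characters, N is in state q2.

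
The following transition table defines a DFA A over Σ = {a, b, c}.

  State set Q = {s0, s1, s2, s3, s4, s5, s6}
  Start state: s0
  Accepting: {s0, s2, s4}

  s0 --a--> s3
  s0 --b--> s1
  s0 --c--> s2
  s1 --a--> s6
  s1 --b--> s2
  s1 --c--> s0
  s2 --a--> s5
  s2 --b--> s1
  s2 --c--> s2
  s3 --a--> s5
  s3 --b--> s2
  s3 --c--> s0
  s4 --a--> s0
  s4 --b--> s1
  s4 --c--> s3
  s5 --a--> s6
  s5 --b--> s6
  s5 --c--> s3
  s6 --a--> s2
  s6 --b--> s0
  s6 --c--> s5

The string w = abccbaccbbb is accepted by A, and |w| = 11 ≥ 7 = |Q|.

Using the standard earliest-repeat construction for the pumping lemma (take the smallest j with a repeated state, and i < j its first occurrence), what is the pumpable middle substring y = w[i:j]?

c

Run of A on w = a b c c b a c c b b b:
  step 0: s0  (start)
  step 1: s3  (read a: s0→s3)
  step 2: s2  (read b: s3→s2)
  step 3: s2  (read c: s2→s2)   ← first repeat (s2 seen earlier)
  step 4: s2  (read c: s2→s2)
  step 5: s1  (read b: s2→s1)
  step 6: s6  (read a: s1→s6)
  step 7: s5  (read c: s6→s5)
  step 8: s3  (read c: s5→s3)
  step 9: s2  (read b: s3→s2)
  step 10: s1  (read b: s2→s1)
  step 11: s2  (read b: s1→s2)

So i = 2, j = 3, giving x = w[0:2] = ab, y = w[2:3] = c, z = w[3:11] = cbaccbbb.
Check: |xy| = 3 ≤ 7 and |y| = 1 ≥ 1. Reading y takes A from s2 back to s2, so every xyⁱz is accepted.
The DFA has 7 states, so the proof of the pumping lemma guarantees a repeated state among the first 7+1 visited; the segment between the two visits is the pumpable y.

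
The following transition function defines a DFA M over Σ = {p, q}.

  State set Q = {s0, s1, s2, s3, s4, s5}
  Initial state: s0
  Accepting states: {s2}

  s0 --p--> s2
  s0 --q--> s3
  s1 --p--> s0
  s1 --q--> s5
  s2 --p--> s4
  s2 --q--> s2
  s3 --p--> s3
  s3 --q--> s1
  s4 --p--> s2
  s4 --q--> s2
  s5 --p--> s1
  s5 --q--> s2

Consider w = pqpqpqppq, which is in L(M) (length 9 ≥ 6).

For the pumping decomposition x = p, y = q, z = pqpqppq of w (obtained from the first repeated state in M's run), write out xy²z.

xy^2z = p·q·q·pqpqppq = pqqpqpqppq.
Reading y = q takes M from s2 back to s2, so after x·y·y the machine is still in s2, and z then leads to the accepting state s2. Hence pqqpqpqppq ∈ L(M).

pqqpqpqppq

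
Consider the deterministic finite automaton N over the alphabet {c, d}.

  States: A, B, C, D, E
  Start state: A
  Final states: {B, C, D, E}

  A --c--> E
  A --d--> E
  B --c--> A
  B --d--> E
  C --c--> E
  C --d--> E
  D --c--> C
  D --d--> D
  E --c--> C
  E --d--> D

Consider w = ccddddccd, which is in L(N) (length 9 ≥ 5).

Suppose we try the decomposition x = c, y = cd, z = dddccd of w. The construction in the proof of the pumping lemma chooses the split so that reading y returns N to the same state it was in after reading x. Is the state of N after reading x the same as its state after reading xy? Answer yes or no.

Run of N on the first 3 characters of w = c c d:
  step 0: A  (start)
  step 1: E  (read c: A→E)
  step 2: C  (read c: E→C)
  step 3: E  (read d: C→E)

After x (step 1): E. After xy (step 3): E.
They match, so y = cd drives N around a cycle from E back to itself; pumping y any number of times keeps N in E before reading z, and xyⁱz ∈ L(N) for every i ≥ 0.

yes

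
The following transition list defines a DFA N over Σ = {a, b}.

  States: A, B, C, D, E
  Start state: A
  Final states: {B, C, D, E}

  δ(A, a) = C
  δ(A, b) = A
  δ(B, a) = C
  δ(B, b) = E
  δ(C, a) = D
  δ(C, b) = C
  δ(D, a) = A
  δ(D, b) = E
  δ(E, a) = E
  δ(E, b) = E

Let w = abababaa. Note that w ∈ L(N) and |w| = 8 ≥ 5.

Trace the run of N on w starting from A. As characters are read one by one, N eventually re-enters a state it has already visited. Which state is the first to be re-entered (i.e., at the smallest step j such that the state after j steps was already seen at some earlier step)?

C

Run of N on w = a b a b a b a a:
  step 0: A  (start)
  step 1: C  (read a: A→C)
  step 2: C  (read b: C→C)   ← first repeat (C seen earlier)
  step 3: D  (read a: C→D)
  step 4: E  (read b: D→E)
  step 5: E  (read a: E→E)
  step 6: E  (read b: E→E)
  step 7: E  (read a: E→E)
  step 8: E  (read a: E→E)

The earliest repeat is at step j = 2: N is in C, which it already visited at step i = 1.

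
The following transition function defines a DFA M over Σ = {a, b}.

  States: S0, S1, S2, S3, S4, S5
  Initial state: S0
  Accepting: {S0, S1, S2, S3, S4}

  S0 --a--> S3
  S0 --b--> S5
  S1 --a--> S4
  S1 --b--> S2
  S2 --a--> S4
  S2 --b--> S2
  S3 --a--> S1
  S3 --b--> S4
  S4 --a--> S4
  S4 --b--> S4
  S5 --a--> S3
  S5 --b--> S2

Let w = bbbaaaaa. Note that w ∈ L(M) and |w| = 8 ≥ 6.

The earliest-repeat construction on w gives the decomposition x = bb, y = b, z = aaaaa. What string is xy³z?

xy^3z = bb·b·b·b·aaaaa = bbbbbaaaaa.
Reading y = b takes M from S2 back to S2, so after x·y·y·y the machine is still in S2, and z then leads to the accepting state S4. Hence bbbbbaaaaa ∈ L(M).

bbbbbaaaaa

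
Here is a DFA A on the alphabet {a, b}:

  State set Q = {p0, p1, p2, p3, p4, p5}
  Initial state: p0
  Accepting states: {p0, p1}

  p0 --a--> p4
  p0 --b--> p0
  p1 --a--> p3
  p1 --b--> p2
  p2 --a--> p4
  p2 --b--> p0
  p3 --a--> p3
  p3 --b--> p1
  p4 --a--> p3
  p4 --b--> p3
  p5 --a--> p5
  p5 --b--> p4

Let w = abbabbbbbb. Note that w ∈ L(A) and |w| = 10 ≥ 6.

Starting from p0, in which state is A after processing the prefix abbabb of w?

p2

State sequence: p0 -a-> p4 -b-> p3 -b-> p1 -a-> p3 -b-> p1 -b-> p2

After reading 6 characters, A is in state p2.
(This kind of state-tracing is the core of the pumping-lemma construction: with 6 states, pigeonhole forces a repeat within the first 6 steps.)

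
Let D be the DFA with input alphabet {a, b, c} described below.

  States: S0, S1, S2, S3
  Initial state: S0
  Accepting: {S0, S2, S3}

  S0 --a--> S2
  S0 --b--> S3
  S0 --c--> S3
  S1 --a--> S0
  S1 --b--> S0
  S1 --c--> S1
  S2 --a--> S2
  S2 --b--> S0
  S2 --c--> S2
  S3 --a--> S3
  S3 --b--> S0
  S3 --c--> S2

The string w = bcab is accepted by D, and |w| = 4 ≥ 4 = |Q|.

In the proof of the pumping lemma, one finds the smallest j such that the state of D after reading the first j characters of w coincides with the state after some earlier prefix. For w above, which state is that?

S2

Run of D on w = b c a b:
  step 0: S0  (start)
  step 1: S3  (read b: S0→S3)
  step 2: S2  (read c: S3→S2)
  step 3: S2  (read a: S2→S2)   ← first repeat (S2 seen earlier)
  step 4: S0  (read b: S2→S0)

The earliest repeat is at step j = 3: D is in S2, which it already visited at step i = 2.
Pumping length from the standard proof: p = 4 (the number of states). The repeated state found above gives |xy| = j ≤ 4 and |y| = j − i ≥ 1.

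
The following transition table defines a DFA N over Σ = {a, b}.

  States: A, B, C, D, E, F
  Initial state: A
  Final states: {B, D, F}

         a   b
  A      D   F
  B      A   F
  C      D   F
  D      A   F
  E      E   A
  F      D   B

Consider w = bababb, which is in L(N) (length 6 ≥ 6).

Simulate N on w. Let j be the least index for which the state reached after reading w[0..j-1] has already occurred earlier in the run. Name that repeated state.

State sequence: A -b-> F -a-> D -b-> F -a-> D -b-> F -b-> B
First repeat at step 3: F was already visited.

The earliest repeat is at step j = 3: N is in F, which it already visited at step i = 1.
With |Q| = 6, pigeonhole forces a state repeat no later than step 6; the substring read between the first and second visits to that state can be pumped.

F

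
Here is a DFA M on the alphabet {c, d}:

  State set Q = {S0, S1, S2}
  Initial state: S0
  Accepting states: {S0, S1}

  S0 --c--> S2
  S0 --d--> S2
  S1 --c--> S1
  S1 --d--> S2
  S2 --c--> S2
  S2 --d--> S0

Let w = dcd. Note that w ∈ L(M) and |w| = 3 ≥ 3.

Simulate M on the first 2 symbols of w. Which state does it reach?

Run of M on the first 2 characters of w = d c:
  step 0: S0  (start)
  step 1: S2  (read d: S0→S2)
  step 2: S2  (read c: S2→S2)

After reading 2 characters, M is in state S2.

S2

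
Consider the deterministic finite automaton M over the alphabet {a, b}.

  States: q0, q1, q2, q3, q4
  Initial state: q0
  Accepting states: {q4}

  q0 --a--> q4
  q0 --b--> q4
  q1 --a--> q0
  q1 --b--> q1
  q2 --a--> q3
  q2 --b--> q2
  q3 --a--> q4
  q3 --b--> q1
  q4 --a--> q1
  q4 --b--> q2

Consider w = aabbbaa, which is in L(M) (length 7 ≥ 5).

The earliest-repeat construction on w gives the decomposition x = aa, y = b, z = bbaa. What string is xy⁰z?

aabbaa

xy⁰z = xz = aa·bbaa = aabbaa.
Reading y = b takes M from q1 back to q1, so after x the machine is still in q1, and z then leads to the accepting state q4. Hence aabbaa ∈ L(M).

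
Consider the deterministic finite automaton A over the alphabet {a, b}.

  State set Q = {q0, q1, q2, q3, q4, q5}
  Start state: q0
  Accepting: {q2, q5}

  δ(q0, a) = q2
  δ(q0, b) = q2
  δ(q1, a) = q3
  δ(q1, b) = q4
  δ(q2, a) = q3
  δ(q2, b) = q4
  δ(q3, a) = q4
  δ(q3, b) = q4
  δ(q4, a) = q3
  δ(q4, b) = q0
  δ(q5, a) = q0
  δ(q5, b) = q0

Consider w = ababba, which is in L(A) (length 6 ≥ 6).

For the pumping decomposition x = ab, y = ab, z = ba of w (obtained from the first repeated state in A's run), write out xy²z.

xy^2z = ab·ab·ab·ba = abababba.
Reading y = ab takes A from q4 back to q4, so after x·y·y the machine is still in q4, and z then leads to the accepting state q2. Hence abababba ∈ L(A).

abababba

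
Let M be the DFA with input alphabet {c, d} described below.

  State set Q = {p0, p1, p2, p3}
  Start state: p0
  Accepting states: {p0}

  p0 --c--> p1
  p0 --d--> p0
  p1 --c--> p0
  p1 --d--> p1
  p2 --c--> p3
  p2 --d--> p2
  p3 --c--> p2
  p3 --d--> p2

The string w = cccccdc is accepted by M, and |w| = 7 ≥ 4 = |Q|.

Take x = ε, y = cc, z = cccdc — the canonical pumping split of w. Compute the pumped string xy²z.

cccccccdc

xy^2z = ε·cc·cc·cccdc = cccccccdc.
Reading y = cc takes M from p0 back to p0, so after x·y·y the machine is still in p0, and z then leads to the accepting state p0. Hence cccccccdc ∈ L(M).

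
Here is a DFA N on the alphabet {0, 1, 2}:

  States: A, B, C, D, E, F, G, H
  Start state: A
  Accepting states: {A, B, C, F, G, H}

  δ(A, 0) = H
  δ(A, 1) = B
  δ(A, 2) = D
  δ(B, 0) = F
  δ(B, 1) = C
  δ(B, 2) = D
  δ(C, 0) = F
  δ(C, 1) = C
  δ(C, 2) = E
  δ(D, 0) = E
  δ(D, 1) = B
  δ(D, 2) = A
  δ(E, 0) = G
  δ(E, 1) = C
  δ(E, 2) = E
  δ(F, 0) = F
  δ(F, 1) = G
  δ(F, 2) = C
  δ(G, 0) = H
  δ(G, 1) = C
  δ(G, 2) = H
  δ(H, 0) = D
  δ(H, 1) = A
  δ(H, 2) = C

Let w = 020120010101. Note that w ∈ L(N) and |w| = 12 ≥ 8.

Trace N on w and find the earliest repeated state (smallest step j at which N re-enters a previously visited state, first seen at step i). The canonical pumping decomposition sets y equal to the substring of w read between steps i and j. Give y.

2012

Run of N on w = 0 2 0 1 2 0 0 1 0 1 0 1:
  step 0: A  (start)
  step 1: H  (read 0: A→H)
  step 2: C  (read 2: H→C)
  step 3: F  (read 0: C→F)
  step 4: G  (read 1: F→G)
  step 5: H  (read 2: G→H)   ← first repeat (H seen earlier)
  step 6: D  (read 0: H→D)
  step 7: E  (read 0: D→E)
  step 8: C  (read 1: E→C)
  step 9: F  (read 0: C→F)
  step 10: G  (read 1: F→G)
  step 11: H  (read 0: G→H)
  step 12: A  (read 1: H→A)

So i = 1, j = 5, giving x = w[0:1] = 0, y = w[1:5] = 2012, z = w[5:12] = 0010101.
Check: |xy| = 5 ≤ 8 and |y| = 4 ≥ 1. Reading y takes N from H back to H, so every xyⁱz is accepted.
With |Q| = 8, pigeonhole forces a state repeat no later than step 8; the substring read between the first and second visits to that state can be pumped.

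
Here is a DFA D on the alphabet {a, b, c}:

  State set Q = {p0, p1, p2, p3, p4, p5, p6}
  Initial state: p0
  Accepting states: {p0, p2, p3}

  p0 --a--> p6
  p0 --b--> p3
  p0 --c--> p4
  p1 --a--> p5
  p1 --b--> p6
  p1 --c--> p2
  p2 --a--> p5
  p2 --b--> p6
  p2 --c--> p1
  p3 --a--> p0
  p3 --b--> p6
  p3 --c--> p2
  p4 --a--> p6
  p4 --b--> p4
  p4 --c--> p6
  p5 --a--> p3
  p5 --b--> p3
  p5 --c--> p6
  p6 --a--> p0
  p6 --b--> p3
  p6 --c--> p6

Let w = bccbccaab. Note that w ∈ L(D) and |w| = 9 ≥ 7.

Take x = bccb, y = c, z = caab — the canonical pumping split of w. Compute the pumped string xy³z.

bccbccccaab

xy^3z = bccb·c·c·c·caab = bccbccccaab.
Reading y = c takes D from p6 back to p6, so after x·y·y·y the machine is still in p6, and z then leads to the accepting state p3. Hence bccbccccaab ∈ L(D).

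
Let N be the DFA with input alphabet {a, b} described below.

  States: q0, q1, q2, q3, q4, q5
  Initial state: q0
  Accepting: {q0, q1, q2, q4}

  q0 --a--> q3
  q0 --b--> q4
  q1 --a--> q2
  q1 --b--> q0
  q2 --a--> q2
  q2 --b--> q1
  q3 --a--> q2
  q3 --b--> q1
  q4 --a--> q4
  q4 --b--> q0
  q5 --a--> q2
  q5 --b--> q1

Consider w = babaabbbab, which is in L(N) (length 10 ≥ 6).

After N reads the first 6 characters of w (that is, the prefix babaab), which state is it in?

Run of N on the first 6 characters of w = b a b a a b:
  step 0: q0  (start)
  step 1: q4  (read b: q0→q4)
  step 2: q4  (read a: q4→q4)
  step 3: q0  (read b: q4→q0)
  step 4: q3  (read a: q0→q3)
  step 5: q2  (read a: q3→q2)
  step 6: q1  (read b: q2→q1)

After reading 6 characters, N is in state q1.

q1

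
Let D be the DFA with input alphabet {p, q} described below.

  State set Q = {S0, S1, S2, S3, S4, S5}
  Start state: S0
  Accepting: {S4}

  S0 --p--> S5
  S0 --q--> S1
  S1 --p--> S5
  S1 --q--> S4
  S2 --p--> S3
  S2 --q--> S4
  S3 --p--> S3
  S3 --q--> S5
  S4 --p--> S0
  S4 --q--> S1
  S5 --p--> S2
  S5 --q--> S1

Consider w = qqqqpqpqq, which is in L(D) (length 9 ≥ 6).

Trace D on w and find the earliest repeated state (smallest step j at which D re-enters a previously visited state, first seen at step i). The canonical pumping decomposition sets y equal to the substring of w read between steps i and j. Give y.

qq

Run of D on w = q q q q p q p q q:
  step 0: S0  (start)
  step 1: S1  (read q: S0→S1)
  step 2: S4  (read q: S1→S4)
  step 3: S1  (read q: S4→S1)   ← first repeat (S1 seen earlier)
  step 4: S4  (read q: S1→S4)
  step 5: S0  (read p: S4→S0)
  step 6: S1  (read q: S0→S1)
  step 7: S5  (read p: S1→S5)
  step 8: S1  (read q: S5→S1)
  step 9: S4  (read q: S1→S4)

So i = 1, j = 3, giving x = w[0:1] = q, y = w[1:3] = qq, z = w[3:9] = qpqpqq.
Check: |xy| = 3 ≤ 6 and |y| = 2 ≥ 1. Reading y takes D from S1 back to S1, so every xyⁱz is accepted.
Pumping length from the standard proof: p = 6 (the number of states). The repeated state found above gives |xy| = j ≤ 6 and |y| = j − i ≥ 1.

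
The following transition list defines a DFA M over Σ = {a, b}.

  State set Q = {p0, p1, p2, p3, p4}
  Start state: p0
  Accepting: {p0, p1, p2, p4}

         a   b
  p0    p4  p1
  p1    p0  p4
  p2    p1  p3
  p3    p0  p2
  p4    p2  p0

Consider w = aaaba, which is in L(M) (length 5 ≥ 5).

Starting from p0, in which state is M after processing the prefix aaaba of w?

p2

State sequence: p0 -a-> p4 -a-> p2 -a-> p1 -b-> p4 -a-> p2

After reading 5 characters, M is in state p2.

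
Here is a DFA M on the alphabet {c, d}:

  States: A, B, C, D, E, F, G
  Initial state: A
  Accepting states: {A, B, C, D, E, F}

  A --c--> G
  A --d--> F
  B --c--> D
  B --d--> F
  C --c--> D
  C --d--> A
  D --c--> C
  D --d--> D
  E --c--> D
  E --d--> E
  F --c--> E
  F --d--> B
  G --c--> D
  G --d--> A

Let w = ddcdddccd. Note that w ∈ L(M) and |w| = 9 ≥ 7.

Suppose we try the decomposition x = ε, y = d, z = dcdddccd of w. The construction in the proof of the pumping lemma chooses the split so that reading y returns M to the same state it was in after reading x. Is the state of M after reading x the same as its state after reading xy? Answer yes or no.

Run of M on the first 1 characters of w = d:
  step 0: A  (start)
  step 1: F  (read d: A→F)

After x (step 0): A. After xy (step 1): F.
They differ (A ≠ F), so y is not a cycle from the state after x; this split is not the one the pumping-lemma construction produces, and pumping y need not keep the string in L(M).

no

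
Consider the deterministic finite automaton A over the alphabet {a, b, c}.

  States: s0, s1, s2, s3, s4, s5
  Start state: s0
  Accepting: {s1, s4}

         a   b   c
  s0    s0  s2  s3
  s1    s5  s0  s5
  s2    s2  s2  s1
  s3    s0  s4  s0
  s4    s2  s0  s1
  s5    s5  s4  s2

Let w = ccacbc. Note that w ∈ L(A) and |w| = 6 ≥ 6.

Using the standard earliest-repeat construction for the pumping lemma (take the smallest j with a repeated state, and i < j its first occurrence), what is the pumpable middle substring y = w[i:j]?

cc

State sequence: s0 -c-> s3 -c-> s0 -a-> s0 -c-> s3 -b-> s4 -c-> s1
First repeat at step 2: s0 was already visited.

So i = 0, j = 2, giving x = w[0:0] = ε, y = w[0:2] = cc, z = w[2:6] = acbc.
Check: |xy| = 2 ≤ 6 and |y| = 2 ≥ 1. Reading y takes A from s0 back to s0, so every xyⁱz is accepted.
The DFA has 6 states, so the proof of the pumping lemma guarantees a repeated state among the first 6+1 visited; the segment between the two visits is the pumpable y.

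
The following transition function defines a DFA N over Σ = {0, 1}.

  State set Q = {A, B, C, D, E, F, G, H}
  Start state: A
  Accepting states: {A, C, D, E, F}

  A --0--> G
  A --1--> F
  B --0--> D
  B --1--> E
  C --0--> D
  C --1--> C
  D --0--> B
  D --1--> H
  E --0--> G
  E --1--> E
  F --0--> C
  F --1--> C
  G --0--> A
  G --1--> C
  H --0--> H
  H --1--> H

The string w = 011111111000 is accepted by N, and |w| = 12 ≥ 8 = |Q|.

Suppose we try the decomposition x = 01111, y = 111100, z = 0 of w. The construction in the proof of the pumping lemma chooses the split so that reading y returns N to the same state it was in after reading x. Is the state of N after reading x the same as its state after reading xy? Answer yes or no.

State sequence: A -0-> G -1-> C -1-> C -1-> C -1-> C -1-> C -1-> C -1-> C -1-> C -0-> D -0-> B

After x (step 5): C. After xy (step 11): B.
They differ (C ≠ B), so y is not a cycle from the state after x; this split is not the one the pumping-lemma construction produces, and pumping y need not keep the string in L(N).

no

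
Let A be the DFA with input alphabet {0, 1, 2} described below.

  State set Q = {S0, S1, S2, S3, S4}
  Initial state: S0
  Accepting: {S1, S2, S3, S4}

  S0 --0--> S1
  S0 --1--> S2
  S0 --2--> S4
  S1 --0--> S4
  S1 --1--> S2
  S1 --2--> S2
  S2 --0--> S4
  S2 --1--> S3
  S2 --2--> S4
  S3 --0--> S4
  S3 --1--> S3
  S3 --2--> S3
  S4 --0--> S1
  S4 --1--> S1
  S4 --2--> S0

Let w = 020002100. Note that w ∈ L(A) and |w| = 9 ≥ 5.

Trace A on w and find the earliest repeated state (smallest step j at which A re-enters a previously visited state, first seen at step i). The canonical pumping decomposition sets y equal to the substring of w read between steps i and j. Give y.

200

State sequence: S0 -0-> S1 -2-> S2 -0-> S4 -0-> S1 -0-> S4 -2-> S0 -1-> S2 -0-> S4 -0-> S1
First repeat at step 4: S1 was already visited.

So i = 1, j = 4, giving x = w[0:1] = 0, y = w[1:4] = 200, z = w[4:9] = 02100.
Check: |xy| = 4 ≤ 5 and |y| = 3 ≥ 1. Reading y takes A from S1 back to S1, so every xyⁱz is accepted.
Since A has 5 states, any run of length ≥ 5 visits 5+1 states, so by pigeonhole some state repeats within the first 5 steps — that repeat gives the pumpable loop.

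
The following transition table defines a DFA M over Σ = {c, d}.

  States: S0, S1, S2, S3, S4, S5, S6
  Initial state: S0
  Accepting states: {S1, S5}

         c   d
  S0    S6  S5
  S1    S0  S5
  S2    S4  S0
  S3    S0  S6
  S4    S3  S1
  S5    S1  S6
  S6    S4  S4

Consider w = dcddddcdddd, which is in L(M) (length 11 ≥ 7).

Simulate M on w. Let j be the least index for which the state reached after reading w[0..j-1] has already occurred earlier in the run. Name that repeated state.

S5

Run of M on w = d c d d d d c d d d d:
  step 0: S0  (start)
  step 1: S5  (read d: S0→S5)
  step 2: S1  (read c: S5→S1)
  step 3: S5  (read d: S1→S5)   ← first repeat (S5 seen earlier)
  step 4: S6  (read d: S5→S6)
  step 5: S4  (read d: S6→S4)
  step 6: S1  (read d: S4→S1)
  step 7: S0  (read c: S1→S0)
  step 8: S5  (read d: S0→S5)
  step 9: S6  (read d: S5→S6)
  step 10: S4  (read d: S6→S4)
  step 11: S1  (read d: S4→S1)

The earliest repeat is at step j = 3: M is in S5, which it already visited at step i = 1.
Pumping length from the standard proof: p = 7 (the number of states). The repeated state found above gives |xy| = j ≤ 7 and |y| = j − i ≥ 1.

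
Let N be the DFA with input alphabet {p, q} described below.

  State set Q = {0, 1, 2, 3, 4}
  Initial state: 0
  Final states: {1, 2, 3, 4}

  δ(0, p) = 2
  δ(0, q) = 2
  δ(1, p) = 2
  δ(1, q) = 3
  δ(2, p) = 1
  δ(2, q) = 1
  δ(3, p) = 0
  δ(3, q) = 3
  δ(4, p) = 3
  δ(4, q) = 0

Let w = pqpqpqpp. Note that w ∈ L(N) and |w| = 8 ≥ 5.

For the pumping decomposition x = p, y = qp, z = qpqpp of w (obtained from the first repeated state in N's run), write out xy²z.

pqpqpqpqpp

xy^2z = p·qp·qp·qpqpp = pqpqpqpqpp.
Reading y = qp takes N from 2 back to 2, so after x·y·y the machine is still in 2, and z then leads to the accepting state 1. Hence pqpqpqpqpp ∈ L(N).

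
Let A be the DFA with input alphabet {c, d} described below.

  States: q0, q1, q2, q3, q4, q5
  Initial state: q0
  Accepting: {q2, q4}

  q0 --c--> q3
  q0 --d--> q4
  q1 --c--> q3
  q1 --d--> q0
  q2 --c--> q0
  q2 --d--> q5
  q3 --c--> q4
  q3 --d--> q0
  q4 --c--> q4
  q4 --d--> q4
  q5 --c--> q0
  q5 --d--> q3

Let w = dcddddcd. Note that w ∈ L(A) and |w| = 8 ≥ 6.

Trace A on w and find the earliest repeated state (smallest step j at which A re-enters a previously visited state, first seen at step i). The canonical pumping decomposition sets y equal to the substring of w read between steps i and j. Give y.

State sequence: q0 -d-> q4 -c-> q4 -d-> q4 -d-> q4 -d-> q4 -d-> q4 -c-> q4 -d-> q4
First repeat at step 2: q4 was already visited.

So i = 1, j = 2, giving x = w[0:1] = d, y = w[1:2] = c, z = w[2:8] = ddddcd.
Check: |xy| = 2 ≤ 6 and |y| = 1 ≥ 1. Reading y takes A from q4 back to q4, so every xyⁱz is accepted.
The DFA has 6 states, so the proof of the pumping lemma guarantees a repeated state among the first 6+1 visited; the segment between the two visits is the pumpable y.

c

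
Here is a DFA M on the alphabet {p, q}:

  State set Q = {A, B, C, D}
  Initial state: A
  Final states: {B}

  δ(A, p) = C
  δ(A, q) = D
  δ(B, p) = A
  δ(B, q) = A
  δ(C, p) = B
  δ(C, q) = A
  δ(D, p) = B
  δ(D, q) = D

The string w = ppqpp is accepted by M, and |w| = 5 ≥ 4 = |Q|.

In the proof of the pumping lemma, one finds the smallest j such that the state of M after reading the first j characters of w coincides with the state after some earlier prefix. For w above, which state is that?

State sequence: A -p-> C -p-> B -q-> A -p-> C -p-> B
First repeat at step 3: A was already visited.

The earliest repeat is at step j = 3: M is in A, which it already visited at step i = 0.
Since M has 4 states, any run of length ≥ 4 visits 4+1 states, so by pigeonhole some state repeats within the first 4 steps — that repeat gives the pumpable loop.

A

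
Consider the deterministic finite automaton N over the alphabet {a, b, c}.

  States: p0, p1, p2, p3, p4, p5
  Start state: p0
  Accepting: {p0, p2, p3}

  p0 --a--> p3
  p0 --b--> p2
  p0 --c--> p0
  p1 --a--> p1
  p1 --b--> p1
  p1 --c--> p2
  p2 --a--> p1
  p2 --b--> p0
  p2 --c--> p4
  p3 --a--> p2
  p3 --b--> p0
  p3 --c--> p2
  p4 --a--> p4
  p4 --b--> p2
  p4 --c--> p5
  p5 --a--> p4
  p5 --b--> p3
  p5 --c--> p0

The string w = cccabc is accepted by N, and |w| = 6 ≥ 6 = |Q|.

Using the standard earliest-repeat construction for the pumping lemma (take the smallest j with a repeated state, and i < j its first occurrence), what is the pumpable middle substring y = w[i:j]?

c

State sequence: p0 -c-> p0 -c-> p0 -c-> p0 -a-> p3 -b-> p0 -c-> p0
First repeat at step 1: p0 was already visited.

So i = 0, j = 1, giving x = w[0:0] = ε, y = w[0:1] = c, z = w[1:6] = ccabc.
Check: |xy| = 1 ≤ 6 and |y| = 1 ≥ 1. Reading y takes N from p0 back to p0, so every xyⁱz is accepted.
Pumping length from the standard proof: p = 6 (the number of states). The repeated state found above gives |xy| = j ≤ 6 and |y| = j − i ≥ 1.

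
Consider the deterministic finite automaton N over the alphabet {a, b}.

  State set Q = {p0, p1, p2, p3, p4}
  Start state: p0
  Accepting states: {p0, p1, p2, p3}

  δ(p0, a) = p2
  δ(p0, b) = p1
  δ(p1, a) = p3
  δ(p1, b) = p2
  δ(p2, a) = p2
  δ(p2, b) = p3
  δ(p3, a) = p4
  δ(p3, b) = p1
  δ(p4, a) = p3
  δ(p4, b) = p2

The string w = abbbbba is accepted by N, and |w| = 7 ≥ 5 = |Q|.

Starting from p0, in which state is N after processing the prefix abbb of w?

p2

State sequence: p0 -a-> p2 -b-> p3 -b-> p1 -b-> p2

After reading 4 characters, N is in state p2.
(This kind of state-tracing is the core of the pumping-lemma construction: with 5 states, pigeonhole forces a repeat within the first 5 steps.)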